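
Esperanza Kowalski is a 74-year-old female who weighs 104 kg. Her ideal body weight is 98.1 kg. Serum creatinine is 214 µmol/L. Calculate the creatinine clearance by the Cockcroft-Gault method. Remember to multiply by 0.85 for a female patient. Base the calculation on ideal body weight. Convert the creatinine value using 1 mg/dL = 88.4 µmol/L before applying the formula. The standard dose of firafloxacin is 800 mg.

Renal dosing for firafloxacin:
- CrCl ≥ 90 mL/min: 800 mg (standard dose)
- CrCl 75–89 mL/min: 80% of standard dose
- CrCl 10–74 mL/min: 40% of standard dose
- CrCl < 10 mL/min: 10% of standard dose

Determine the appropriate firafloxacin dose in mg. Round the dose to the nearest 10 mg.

320 mg

SCr = 214 / 88.4 = 2.421 mg/dL
CrCl = (140 − 74) × 98.1 / (72 × 2.421) × 0.85 = 6474.6 / 174.31 × 0.85 ≈ 31.6 mL/min
CrCl ≈ 32 mL/min → bracket 10–74 mL/min.
40% of 800 mg = 320 mg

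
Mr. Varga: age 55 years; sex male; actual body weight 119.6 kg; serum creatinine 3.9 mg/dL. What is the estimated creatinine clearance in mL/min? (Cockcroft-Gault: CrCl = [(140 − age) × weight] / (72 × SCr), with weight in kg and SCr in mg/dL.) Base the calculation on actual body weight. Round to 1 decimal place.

36.2 mL/min

CrCl = (140 − 55) × 119.6 / (72 × 3.9) = 10166.0 / 280.80 ≈ 36.2 mL/min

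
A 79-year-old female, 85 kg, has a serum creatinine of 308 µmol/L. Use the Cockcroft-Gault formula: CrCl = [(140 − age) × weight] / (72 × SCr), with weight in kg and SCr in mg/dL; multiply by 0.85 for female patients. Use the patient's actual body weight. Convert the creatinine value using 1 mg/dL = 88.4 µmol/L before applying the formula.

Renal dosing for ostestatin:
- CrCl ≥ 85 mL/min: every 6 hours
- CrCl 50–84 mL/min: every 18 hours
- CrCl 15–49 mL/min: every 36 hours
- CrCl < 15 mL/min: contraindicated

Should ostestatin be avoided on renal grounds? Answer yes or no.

SCr = 308 / 88.4 = 3.484 mg/dL
CrCl = (140 − 79) × 85 / (72 × 3.484) × 0.85 = 5185.0 / 250.85 × 0.85 ≈ 17.6 mL/min
CrCl ≈ 18 mL/min, which is ≥ 15 mL/min.

no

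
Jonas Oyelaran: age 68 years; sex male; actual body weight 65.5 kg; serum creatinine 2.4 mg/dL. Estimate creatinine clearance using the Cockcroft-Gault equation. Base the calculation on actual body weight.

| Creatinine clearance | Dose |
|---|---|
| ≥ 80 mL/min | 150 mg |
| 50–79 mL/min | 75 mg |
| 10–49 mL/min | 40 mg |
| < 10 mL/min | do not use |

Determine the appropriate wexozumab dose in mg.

40 mg

CrCl = (140 − 68) × 65.5 / (72 × 2.4) = 4716.0 / 172.80 ≈ 27.3 mL/min
CrCl ≈ 27 mL/min → bracket 10–49 mL/min.
Dose for this bracket: 40 mg.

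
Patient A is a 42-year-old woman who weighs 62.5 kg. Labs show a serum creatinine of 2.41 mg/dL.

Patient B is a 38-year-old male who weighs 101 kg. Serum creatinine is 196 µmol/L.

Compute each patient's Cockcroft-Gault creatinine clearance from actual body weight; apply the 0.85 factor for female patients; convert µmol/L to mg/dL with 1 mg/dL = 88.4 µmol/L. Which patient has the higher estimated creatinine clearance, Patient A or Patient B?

Patient A: CrCl = (140 − 42) × 62.5 / (72 × 2.41) × 0.85 = 6125.0 / 173.52 × 0.85 ≈ 30.0 mL/min
Patient B: SCr = 196 / 88.4 = 2.217 mg/dL
Patient B: CrCl = (140 − 38) × 101 / (72 × 2.217) = 10302.0 / 159.62 ≈ 64.5 mL/min
30.0 vs 64.5 mL/min → Patient B is higher.

Patient B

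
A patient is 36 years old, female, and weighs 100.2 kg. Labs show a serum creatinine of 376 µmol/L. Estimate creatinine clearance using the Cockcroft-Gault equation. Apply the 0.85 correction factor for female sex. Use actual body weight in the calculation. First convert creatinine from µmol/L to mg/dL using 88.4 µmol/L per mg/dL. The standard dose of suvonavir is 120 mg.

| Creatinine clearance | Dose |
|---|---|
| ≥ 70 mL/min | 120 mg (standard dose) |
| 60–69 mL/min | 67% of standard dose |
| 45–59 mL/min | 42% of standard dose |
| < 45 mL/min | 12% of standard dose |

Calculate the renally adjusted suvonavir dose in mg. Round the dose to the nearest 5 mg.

SCr = 376 / 88.4 = 4.253 mg/dL
CrCl = (140 − 36) × 100.2 / (72 × 4.253) × 0.85 = 10420.8 / 306.22 × 0.85 ≈ 28.9 mL/min
CrCl ≈ 29 mL/min → bracket < 45 mL/min.
12% of 120 mg = 14.4 mg → 15 mg

15 mg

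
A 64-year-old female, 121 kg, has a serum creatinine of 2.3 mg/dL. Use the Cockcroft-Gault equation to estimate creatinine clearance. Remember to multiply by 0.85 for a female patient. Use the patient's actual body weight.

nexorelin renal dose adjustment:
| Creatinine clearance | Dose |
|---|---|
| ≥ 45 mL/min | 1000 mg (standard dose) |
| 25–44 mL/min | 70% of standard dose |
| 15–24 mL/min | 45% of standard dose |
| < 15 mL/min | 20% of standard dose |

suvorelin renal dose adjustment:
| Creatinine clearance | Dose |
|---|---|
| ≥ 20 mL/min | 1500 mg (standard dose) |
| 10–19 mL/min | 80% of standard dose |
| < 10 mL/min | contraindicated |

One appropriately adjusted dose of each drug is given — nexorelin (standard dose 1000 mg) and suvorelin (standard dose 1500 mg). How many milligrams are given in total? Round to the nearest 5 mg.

CrCl = (140 − 64) × 121 / (72 × 2.3) × 0.85 = 9196.0 / 165.60 × 0.85 ≈ 47.2 mL/min
CrCl ≈ 47 mL/min.
nexorelin: ≥ 45 mL/min → 100% of 1000 mg = 1000 mg.
suvorelin: ≥ 20 mL/min → 100% of 1500 mg = 1500 mg.
Total = 1000 + 1500 = 2500 mg.

2500 mg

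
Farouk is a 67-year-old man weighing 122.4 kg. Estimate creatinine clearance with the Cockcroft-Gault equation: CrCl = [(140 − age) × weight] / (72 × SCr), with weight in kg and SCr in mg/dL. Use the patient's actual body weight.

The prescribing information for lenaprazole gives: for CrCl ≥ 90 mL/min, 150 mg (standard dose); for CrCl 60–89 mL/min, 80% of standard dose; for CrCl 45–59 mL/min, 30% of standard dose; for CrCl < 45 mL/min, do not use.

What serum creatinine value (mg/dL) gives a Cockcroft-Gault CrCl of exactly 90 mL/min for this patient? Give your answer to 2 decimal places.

1.38 mg/dL

Standard dose requires CrCl ≥ 90 mL/min.
Set (140 − 67) × 122.4 / (72 × SCr) = 90
SCr = (140 − 67) × 122.4 / (72 × 90) = 1.379 mg/dL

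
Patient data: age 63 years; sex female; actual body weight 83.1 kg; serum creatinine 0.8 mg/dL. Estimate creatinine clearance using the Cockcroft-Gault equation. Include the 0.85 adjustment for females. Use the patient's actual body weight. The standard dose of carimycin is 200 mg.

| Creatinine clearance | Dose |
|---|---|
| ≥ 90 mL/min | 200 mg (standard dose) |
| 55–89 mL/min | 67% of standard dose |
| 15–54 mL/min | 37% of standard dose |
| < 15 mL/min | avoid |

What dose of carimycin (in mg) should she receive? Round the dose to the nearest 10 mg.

200 mg

CrCl = (140 − 63) × 83.1 / (72 × 0.8) × 0.85 = 6398.7 / 57.60 × 0.85 ≈ 94.4 mL/min
CrCl ≈ 94 mL/min → bracket ≥ 90 mL/min.
100% of 200 mg = 200 mg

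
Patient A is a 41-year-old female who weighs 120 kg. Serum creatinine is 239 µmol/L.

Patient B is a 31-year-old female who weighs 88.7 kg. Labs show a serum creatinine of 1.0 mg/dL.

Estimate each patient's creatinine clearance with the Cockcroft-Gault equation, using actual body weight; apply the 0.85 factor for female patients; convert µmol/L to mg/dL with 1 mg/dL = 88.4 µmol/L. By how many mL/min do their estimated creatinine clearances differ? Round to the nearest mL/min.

Patient A: SCr = 239 / 88.4 = 2.704 mg/dL
Patient A: CrCl = (140 − 41) × 120 / (72 × 2.704) × 0.85 = 11880.0 / 194.69 × 0.85 ≈ 51.9 mL/min
Patient B: CrCl = (140 − 31) × 88.7 / (72 × 1) × 0.85 = 9668.3 / 72.00 × 0.85 ≈ 114.1 mL/min
|51.9 − 114.1| = 62.2 mL/min

62 mL/min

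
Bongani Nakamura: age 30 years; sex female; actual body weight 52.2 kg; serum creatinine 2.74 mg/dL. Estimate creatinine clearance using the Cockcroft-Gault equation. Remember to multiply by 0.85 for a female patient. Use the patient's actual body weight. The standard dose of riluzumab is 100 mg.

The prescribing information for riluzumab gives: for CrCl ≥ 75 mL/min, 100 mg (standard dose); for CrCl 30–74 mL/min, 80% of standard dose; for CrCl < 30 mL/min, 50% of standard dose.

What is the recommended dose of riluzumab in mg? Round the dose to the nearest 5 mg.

CrCl = (140 − 30) × 52.2 / (72 × 2.74) × 0.85 = 5742.0 / 197.28 × 0.85 ≈ 24.7 mL/min
CrCl ≈ 25 mL/min → bracket < 30 mL/min.
50% of 100 mg = 50 mg

50 mg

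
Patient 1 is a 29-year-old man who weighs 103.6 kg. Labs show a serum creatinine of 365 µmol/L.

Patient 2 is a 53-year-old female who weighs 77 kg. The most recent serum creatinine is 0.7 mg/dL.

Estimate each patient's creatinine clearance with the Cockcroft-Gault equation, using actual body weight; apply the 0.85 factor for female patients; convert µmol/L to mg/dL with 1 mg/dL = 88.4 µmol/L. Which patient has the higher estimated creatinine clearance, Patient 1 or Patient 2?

Patient 1: SCr = 365 / 88.4 = 4.129 mg/dL
Patient 1: CrCl = (140 − 29) × 103.6 / (72 × 4.129) = 11499.6 / 297.29 ≈ 38.7 mL/min
Patient 2: CrCl = (140 − 53) × 77 / (72 × 0.7) × 0.85 = 6699.0 / 50.40 × 0.85 ≈ 113.0 mL/min
38.7 vs 113.0 mL/min → Patient 2 is higher.

Patient 2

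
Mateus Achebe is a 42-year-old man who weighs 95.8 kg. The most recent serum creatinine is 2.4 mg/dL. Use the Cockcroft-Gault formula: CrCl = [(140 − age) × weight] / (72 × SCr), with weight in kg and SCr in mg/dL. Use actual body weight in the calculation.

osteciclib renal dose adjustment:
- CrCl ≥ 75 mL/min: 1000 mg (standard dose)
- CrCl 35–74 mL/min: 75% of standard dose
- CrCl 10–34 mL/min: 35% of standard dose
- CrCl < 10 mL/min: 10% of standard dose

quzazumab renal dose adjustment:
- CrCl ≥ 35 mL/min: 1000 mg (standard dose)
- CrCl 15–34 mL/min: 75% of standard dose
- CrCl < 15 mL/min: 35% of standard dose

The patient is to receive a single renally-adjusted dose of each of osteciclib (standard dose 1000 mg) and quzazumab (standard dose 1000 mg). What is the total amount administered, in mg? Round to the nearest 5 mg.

CrCl = (140 − 42) × 95.8 / (72 × 2.4) = 9388.4 / 172.80 ≈ 54.3 mL/min
CrCl ≈ 54 mL/min.
osteciclib: 35–74 mL/min → 75% of 1000 mg = 750 mg.
quzazumab: ≥ 35 mL/min → 100% of 1000 mg = 1000 mg.
Total = 750 + 1000 = 1750 mg.

1750 mg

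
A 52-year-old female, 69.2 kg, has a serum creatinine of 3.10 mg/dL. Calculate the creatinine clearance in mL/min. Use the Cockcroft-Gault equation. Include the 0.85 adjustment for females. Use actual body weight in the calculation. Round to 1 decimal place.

CrCl = (140 − 52) × 69.2 / (72 × 3.1) × 0.85 = 6089.6 / 223.20 × 0.85 ≈ 23.2 mL/min

23.2 mL/min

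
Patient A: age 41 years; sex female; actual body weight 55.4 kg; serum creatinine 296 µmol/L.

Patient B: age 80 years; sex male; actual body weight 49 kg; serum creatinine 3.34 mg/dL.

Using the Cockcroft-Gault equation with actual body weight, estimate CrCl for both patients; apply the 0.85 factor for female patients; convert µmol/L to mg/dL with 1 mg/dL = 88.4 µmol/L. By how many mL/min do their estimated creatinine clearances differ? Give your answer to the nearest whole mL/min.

Patient A: SCr = 296 / 88.4 = 3.348 mg/dL
Patient A: CrCl = (140 − 41) × 55.4 / (72 × 3.348) × 0.85 = 5484.6 / 241.06 × 0.85 ≈ 19.3 mL/min
Patient B: CrCl = (140 − 80) × 49 / (72 × 3.34) = 2940.0 / 240.48 ≈ 12.2 mL/min
|19.3 − 12.2| = 7.1 mL/min

7 mL/min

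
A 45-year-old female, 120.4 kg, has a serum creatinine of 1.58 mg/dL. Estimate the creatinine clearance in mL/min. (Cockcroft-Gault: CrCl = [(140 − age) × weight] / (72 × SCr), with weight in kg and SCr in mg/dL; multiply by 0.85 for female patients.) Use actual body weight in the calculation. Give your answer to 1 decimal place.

CrCl = (140 − 45) × 120.4 / (72 × 1.58) × 0.85 = 11438.0 / 113.76 × 0.85 ≈ 85.5 mL/min

85.5 mL/min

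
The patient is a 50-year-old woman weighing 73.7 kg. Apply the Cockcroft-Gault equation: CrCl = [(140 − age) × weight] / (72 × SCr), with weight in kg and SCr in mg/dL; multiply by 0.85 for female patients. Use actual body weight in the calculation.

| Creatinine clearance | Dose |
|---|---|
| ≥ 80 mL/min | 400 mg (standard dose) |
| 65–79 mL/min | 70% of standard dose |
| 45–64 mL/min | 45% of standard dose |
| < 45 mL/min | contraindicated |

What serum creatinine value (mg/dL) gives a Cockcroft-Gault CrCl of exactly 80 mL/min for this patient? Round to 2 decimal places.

0.98 mg/dL

Standard dose requires CrCl ≥ 80 mL/min.
Set (140 − 50) × 73.7 × 0.85 / (72 × SCr) = 80
SCr = (140 − 50) × 73.7 × 0.85 / (72 × 80) = 0.979 mg/dL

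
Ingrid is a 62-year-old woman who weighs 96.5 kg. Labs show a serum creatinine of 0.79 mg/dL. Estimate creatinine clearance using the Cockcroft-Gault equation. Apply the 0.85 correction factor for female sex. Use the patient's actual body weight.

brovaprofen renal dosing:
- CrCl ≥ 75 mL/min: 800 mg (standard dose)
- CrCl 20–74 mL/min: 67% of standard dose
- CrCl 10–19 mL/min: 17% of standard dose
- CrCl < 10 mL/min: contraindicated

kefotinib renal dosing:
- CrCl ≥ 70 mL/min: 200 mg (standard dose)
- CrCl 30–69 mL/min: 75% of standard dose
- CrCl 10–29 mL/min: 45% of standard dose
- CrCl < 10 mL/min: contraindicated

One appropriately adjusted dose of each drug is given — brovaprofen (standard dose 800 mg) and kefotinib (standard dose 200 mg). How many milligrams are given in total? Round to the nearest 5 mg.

CrCl = (140 − 62) × 96.5 / (72 × 0.79) × 0.85 = 7527.0 / 56.88 × 0.85 ≈ 112.5 mL/min
CrCl ≈ 112 mL/min.
brovaprofen: ≥ 75 mL/min → 100% of 800 mg = 800 mg.
kefotinib: ≥ 70 mL/min → 100% of 200 mg = 200 mg.
Total = 800 + 200 = 1000 mg.

1000 mg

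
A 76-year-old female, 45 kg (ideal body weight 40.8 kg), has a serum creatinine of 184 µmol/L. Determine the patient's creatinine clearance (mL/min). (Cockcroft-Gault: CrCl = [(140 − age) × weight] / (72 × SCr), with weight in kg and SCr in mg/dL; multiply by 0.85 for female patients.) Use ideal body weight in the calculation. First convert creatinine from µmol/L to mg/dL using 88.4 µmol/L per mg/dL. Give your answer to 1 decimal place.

14.8 mL/min

SCr = 184 / 88.4 = 2.081 mg/dL
CrCl = (140 − 76) × 40.8 / (72 × 2.081) × 0.85 = 2611.2 / 149.83 × 0.85 ≈ 14.8 mL/min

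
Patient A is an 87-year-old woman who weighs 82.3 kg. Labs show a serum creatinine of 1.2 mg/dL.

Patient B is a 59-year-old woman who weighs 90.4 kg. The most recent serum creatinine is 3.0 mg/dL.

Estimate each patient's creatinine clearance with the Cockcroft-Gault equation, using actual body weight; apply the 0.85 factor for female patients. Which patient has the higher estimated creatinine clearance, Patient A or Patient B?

Patient A: CrCl = (140 − 87) × 82.3 / (72 × 1.2) × 0.85 = 4361.9 / 86.40 × 0.85 ≈ 42.9 mL/min
Patient B: CrCl = (140 − 59) × 90.4 / (72 × 3) × 0.85 = 7322.4 / 216.00 × 0.85 ≈ 28.8 mL/min
42.9 vs 28.8 mL/min → Patient A is higher.

Patient A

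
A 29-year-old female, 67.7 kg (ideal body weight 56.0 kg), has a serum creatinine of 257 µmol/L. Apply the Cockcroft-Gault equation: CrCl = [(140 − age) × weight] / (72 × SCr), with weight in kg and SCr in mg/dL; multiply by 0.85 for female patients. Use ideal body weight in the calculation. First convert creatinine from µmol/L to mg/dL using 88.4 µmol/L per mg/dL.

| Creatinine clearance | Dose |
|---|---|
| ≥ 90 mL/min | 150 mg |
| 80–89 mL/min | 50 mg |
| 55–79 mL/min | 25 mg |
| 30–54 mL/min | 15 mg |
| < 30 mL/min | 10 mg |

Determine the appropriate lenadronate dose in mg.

10 mg

SCr = 257 / 88.4 = 2.907 mg/dL
CrCl = (140 − 29) × 56 / (72 × 2.907) × 0.85 = 6216.0 / 209.30 × 0.85 ≈ 25.2 mL/min
CrCl ≈ 25 mL/min → bracket < 30 mL/min.
Dose for this bracket: 10 mg.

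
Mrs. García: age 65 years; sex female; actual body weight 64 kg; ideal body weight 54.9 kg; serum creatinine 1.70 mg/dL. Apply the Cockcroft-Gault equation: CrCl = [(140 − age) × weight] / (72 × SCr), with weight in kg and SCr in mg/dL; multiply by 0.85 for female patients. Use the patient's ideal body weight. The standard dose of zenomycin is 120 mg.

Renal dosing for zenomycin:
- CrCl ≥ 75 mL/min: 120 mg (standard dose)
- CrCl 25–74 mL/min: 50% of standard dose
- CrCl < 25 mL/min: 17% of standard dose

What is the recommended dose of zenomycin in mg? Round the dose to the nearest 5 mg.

60 mg

CrCl = (140 − 65) × 54.9 / (72 × 1.7) × 0.85 = 4117.5 / 122.40 × 0.85 ≈ 28.6 mL/min
CrCl ≈ 29 mL/min → bracket 25–74 mL/min.
50% of 120 mg = 60 mg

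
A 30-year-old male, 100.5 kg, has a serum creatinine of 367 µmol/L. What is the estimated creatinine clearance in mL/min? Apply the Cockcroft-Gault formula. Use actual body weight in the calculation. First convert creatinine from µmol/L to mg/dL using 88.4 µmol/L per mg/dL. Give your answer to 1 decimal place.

37.0 mL/min

SCr = 367 / 88.4 = 4.152 mg/dL
CrCl = (140 − 30) × 100.5 / (72 × 4.152) = 11055.0 / 298.94 ≈ 37.0 mL/min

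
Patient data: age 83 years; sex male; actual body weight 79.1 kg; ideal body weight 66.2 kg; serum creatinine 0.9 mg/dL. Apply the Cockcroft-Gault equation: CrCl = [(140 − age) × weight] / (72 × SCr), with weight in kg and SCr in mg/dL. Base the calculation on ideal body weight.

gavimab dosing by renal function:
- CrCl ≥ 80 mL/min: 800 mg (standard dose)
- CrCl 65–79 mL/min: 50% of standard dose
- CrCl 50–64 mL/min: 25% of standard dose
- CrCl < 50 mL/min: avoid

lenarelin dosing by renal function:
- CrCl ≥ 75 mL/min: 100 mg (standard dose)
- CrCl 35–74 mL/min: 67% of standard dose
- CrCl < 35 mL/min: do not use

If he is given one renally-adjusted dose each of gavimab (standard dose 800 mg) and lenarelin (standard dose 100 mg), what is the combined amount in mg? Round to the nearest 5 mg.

CrCl = (140 − 83) × 66.2 / (72 × 0.9) = 3773.4 / 64.80 ≈ 58.2 mL/min
CrCl ≈ 58 mL/min.
gavimab: 50–64 mL/min → 25% of 800 mg = 200 mg.
lenarelin: 35–74 mL/min → 67% of 100 mg = 67 mg.
Total = 200 + 67 = 267 mg.

265 mg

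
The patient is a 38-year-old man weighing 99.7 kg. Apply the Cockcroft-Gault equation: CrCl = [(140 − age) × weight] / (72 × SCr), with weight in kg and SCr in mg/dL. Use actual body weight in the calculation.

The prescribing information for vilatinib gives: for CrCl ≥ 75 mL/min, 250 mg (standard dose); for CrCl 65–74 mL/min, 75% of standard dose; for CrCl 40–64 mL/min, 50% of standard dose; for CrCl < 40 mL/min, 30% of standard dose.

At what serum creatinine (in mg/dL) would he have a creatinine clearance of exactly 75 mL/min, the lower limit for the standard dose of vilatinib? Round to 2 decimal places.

1.88 mg/dL

Standard dose requires CrCl ≥ 75 mL/min.
Set (140 − 38) × 99.7 / (72 × SCr) = 75
SCr = (140 − 38) × 99.7 / (72 × 75) = 1.883 mg/dL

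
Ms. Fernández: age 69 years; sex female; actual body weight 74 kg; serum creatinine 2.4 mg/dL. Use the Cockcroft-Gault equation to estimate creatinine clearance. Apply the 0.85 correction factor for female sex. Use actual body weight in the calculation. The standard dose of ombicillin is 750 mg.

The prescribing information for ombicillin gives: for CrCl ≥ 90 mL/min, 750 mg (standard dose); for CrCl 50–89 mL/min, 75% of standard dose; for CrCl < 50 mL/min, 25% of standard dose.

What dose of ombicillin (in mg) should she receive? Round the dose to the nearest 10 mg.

CrCl = (140 − 69) × 74 / (72 × 2.4) × 0.85 = 5254.0 / 172.80 × 0.85 ≈ 25.8 mL/min
CrCl ≈ 26 mL/min → bracket < 50 mL/min.
25% of 750 mg = 187.5 mg → 190 mg

190 mg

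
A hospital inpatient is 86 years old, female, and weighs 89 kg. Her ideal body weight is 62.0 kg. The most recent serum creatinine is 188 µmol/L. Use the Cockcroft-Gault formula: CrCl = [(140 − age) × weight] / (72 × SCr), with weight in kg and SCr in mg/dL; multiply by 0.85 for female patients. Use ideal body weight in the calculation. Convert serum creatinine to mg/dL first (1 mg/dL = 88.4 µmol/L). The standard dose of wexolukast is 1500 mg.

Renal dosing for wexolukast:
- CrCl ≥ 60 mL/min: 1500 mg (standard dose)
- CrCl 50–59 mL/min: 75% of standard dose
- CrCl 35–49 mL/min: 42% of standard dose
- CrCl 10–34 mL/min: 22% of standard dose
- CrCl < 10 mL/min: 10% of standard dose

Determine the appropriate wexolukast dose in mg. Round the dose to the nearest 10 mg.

330 mg

SCr = 188 / 88.4 = 2.127 mg/dL
CrCl = (140 − 86) × 62 / (72 × 2.127) × 0.85 = 3348.0 / 153.14 × 0.85 ≈ 18.6 mL/min
CrCl ≈ 19 mL/min → bracket 10–34 mL/min.
22% of 1500 mg = 330 mg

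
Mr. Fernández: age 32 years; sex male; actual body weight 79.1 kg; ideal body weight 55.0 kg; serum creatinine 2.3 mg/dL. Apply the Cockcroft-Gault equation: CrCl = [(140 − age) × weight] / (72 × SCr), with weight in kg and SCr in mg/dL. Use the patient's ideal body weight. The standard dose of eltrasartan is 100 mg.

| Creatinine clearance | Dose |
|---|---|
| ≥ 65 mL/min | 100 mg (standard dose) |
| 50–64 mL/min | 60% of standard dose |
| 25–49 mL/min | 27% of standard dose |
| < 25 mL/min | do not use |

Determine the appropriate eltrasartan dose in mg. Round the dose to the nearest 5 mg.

CrCl = (140 − 32) × 55 / (72 × 2.3) = 5940.0 / 165.60 ≈ 35.9 mL/min
CrCl ≈ 36 mL/min → bracket 25–49 mL/min.
27% of 100 mg = 27 mg → 25 mg

25 mg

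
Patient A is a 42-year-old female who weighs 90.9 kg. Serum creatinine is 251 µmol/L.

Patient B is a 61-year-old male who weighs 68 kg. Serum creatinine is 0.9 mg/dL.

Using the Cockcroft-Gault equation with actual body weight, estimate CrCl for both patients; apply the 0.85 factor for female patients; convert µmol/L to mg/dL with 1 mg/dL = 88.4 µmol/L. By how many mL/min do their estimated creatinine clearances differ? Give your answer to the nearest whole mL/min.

46 mL/min

Patient A: SCr = 251 / 88.4 = 2.839 mg/dL
Patient A: CrCl = (140 − 42) × 90.9 / (72 × 2.839) × 0.85 = 8908.2 / 204.41 × 0.85 ≈ 37.0 mL/min
Patient B: CrCl = (140 − 61) × 68 / (72 × 0.9) = 5372.0 / 64.80 ≈ 82.9 mL/min
|37.0 − 82.9| = 45.9 mL/min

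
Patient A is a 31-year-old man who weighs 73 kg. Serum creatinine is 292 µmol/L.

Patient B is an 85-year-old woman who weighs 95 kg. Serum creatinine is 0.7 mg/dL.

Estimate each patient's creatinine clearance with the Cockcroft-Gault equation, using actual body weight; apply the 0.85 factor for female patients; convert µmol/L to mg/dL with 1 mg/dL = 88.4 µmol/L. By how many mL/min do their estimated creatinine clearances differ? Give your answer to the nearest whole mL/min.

55 mL/min

Patient A: SCr = 292 / 88.4 = 3.303 mg/dL
Patient A: CrCl = (140 − 31) × 73 / (72 × 3.303) = 7957.0 / 237.82 ≈ 33.5 mL/min
Patient B: CrCl = (140 − 85) × 95 / (72 × 0.7) × 0.85 = 5225.0 / 50.40 × 0.85 ≈ 88.1 mL/min
|33.5 − 88.1| = 54.6 mL/min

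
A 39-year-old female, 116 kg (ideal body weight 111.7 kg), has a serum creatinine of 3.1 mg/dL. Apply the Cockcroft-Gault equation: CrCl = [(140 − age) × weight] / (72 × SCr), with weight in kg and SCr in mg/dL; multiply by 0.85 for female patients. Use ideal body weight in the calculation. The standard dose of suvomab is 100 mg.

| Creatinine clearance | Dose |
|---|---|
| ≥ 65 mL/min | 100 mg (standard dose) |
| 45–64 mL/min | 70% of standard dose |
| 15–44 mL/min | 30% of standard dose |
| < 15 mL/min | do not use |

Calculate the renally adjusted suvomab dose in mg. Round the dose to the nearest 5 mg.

CrCl = (140 − 39) × 111.7 / (72 × 3.1) × 0.85 = 11281.7 / 223.20 × 0.85 ≈ 43.0 mL/min
CrCl ≈ 43 mL/min → bracket 15–44 mL/min.
30% of 100 mg = 30 mg

30 mg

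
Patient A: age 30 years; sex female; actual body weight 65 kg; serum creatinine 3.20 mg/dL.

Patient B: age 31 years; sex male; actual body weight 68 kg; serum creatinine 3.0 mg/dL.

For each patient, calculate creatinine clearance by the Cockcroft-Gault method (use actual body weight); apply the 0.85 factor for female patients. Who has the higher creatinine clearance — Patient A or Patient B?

Patient B

Patient A: CrCl = (140 − 30) × 65 / (72 × 3.2) × 0.85 = 7150.0 / 230.40 × 0.85 ≈ 26.4 mL/min
Patient B: CrCl = (140 − 31) × 68 / (72 × 3) = 7412.0 / 216.00 ≈ 34.3 mL/min
26.4 vs 34.3 mL/min → Patient B is higher.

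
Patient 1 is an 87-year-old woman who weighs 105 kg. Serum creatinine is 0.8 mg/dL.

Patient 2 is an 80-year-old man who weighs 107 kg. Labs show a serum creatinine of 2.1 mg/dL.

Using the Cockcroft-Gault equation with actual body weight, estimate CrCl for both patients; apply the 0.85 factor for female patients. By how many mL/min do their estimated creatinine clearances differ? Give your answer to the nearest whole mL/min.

40 mL/min

Patient 1: CrCl = (140 − 87) × 105 / (72 × 0.8) × 0.85 = 5565.0 / 57.60 × 0.85 ≈ 82.1 mL/min
Patient 2: CrCl = (140 − 80) × 107 / (72 × 2.1) = 6420.0 / 151.20 ≈ 42.5 mL/min
|82.1 − 42.5| = 39.6 mL/min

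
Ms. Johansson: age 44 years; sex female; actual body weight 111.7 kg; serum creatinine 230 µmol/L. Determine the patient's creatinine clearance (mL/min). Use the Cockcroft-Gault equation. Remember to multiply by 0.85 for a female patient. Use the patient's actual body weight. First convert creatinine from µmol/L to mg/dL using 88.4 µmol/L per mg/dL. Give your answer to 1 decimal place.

48.7 mL/min

SCr = 230 / 88.4 = 2.602 mg/dL
CrCl = (140 − 44) × 111.7 / (72 × 2.602) × 0.85 = 10723.2 / 187.34 × 0.85 ≈ 48.7 mL/min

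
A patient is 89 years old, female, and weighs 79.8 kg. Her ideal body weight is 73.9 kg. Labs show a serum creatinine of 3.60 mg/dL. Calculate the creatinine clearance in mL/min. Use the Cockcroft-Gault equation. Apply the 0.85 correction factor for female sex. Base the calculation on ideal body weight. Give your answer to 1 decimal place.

CrCl = (140 − 89) × 73.9 / (72 × 3.6) × 0.85 = 3768.9 / 259.20 × 0.85 ≈ 12.4 mL/min

12.4 mL/min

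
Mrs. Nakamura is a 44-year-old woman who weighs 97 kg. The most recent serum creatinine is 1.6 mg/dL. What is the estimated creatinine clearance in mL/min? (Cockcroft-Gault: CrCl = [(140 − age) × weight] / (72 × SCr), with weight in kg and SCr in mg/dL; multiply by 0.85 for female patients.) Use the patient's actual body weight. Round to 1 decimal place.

CrCl = (140 − 44) × 97 / (72 × 1.6) × 0.85 = 9312.0 / 115.20 × 0.85 ≈ 68.7 mL/min

68.7 mL/min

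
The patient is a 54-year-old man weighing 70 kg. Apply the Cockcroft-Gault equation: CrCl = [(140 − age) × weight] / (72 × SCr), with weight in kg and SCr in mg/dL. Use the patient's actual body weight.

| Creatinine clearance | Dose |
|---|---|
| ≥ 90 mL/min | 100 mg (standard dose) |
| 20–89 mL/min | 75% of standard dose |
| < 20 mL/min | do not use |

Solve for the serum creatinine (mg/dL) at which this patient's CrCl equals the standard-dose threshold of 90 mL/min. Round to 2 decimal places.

0.93 mg/dL

Standard dose requires CrCl ≥ 90 mL/min.
Set (140 − 54) × 70 / (72 × SCr) = 90
SCr = (140 − 54) × 70 / (72 × 90) = 0.929 mg/dL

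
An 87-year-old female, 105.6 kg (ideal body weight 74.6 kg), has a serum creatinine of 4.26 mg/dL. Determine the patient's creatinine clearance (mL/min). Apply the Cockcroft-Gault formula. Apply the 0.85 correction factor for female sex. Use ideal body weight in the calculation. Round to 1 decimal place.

CrCl = (140 − 87) × 74.6 / (72 × 4.26) × 0.85 = 3953.8 / 306.72 × 0.85 ≈ 11.0 mL/min

11.0 mL/min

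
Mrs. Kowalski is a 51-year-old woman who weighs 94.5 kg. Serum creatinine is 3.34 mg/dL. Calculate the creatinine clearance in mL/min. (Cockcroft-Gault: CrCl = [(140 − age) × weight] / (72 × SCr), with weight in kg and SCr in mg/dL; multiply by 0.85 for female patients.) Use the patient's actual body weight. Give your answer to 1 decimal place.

CrCl = (140 − 51) × 94.5 / (72 × 3.34) × 0.85 = 8410.5 / 240.48 × 0.85 ≈ 29.7 mL/min

29.7 mL/min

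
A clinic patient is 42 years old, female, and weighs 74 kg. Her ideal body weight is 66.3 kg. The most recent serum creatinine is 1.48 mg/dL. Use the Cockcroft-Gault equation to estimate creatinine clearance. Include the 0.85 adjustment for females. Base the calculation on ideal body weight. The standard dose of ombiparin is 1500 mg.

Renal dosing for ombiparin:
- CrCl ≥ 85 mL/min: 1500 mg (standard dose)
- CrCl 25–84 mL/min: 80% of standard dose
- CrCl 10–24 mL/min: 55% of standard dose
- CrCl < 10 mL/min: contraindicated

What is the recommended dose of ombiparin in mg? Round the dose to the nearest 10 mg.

1200 mg

CrCl = (140 − 42) × 66.3 / (72 × 1.48) × 0.85 = 6497.4 / 106.56 × 0.85 ≈ 51.8 mL/min
CrCl ≈ 52 mL/min → bracket 25–84 mL/min.
80% of 1500 mg = 1200 mg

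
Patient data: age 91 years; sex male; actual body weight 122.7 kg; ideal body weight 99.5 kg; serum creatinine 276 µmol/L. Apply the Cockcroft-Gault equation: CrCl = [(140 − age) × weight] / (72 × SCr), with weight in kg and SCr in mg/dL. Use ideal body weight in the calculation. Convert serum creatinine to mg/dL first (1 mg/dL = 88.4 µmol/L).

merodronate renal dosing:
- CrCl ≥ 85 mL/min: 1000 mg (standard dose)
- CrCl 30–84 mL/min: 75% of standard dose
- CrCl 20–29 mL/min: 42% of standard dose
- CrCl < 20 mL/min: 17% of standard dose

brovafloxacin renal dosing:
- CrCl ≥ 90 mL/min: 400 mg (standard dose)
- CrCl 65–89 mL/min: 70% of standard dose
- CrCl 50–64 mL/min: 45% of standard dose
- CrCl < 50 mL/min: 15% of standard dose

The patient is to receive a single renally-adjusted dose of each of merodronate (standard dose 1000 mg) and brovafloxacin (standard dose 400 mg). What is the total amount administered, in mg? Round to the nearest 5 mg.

SCr = 276 / 88.4 = 3.122 mg/dL
CrCl = (140 − 91) × 99.5 / (72 × 3.122) = 4875.5 / 224.78 ≈ 21.7 mL/min
CrCl ≈ 22 mL/min.
merodronate: 20–29 mL/min → 42% of 1000 mg = 420 mg.
brovafloxacin: < 50 mL/min → 15% of 400 mg = 60 mg.
Total = 420 + 60 = 480 mg.

480 mg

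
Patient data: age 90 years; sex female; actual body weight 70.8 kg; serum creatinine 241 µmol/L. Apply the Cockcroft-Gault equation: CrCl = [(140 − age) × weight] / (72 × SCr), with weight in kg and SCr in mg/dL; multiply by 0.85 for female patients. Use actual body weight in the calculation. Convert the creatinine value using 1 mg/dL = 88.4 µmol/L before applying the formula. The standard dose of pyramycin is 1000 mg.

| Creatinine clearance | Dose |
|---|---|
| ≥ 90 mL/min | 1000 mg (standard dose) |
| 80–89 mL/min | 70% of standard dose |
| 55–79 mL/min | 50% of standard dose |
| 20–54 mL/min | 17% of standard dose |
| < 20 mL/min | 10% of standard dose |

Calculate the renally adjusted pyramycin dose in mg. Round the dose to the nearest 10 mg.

SCr = 241 / 88.4 = 2.726 mg/dL
CrCl = (140 − 90) × 70.8 / (72 × 2.726) × 0.85 = 3540.0 / 196.27 × 0.85 ≈ 15.3 mL/min
CrCl ≈ 15 mL/min → bracket < 20 mL/min.
10% of 1000 mg = 100 mg

100 mg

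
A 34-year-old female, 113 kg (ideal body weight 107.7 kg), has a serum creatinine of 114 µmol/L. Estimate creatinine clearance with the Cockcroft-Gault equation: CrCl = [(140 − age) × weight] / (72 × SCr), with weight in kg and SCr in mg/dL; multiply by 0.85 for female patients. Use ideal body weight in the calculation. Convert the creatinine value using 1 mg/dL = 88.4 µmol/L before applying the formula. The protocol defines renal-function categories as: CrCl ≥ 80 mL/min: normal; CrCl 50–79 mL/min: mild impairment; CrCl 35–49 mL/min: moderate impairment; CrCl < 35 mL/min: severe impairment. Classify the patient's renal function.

SCr = 114 / 88.4 = 1.29 mg/dL
CrCl = (140 − 34) × 107.7 / (72 × 1.29) × 0.85 = 11416.2 / 92.88 × 0.85 ≈ 104.5 mL/min
105 mL/min falls in the 'normal' range.

normal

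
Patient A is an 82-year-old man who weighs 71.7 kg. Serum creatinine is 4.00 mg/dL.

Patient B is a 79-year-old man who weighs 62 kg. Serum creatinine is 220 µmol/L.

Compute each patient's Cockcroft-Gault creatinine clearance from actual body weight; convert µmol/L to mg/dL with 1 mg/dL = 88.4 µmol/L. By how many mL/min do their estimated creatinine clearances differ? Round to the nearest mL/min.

Patient A: CrCl = (140 − 82) × 71.7 / (72 × 4) = 4158.6 / 288.00 ≈ 14.4 mL/min
Patient B: SCr = 220 / 88.4 = 2.489 mg/dL
Patient B: CrCl = (140 − 79) × 62 / (72 × 2.489) = 3782.0 / 179.21 ≈ 21.1 mL/min
|14.4 − 21.1| = 6.7 mL/min

7 mL/min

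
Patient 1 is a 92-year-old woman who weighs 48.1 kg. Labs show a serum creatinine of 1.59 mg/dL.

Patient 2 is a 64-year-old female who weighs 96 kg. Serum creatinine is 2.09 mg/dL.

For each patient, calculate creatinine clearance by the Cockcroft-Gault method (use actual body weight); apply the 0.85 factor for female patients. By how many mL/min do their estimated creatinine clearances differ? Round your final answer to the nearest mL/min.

Patient 1: CrCl = (140 − 92) × 48.1 / (72 × 1.59) × 0.85 = 2308.8 / 114.48 × 0.85 ≈ 17.1 mL/min
Patient 2: CrCl = (140 − 64) × 96 / (72 × 2.09) × 0.85 = 7296.0 / 150.48 × 0.85 ≈ 41.2 mL/min
|17.1 − 41.2| = 24.1 mL/min

24 mL/min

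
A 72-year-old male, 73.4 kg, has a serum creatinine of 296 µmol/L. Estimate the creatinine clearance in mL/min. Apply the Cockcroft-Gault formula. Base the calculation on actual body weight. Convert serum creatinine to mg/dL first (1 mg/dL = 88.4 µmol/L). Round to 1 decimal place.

20.7 mL/min

SCr = 296 / 88.4 = 3.348 mg/dL
CrCl = (140 − 72) × 73.4 / (72 × 3.348) = 4991.2 / 241.06 ≈ 20.7 mL/min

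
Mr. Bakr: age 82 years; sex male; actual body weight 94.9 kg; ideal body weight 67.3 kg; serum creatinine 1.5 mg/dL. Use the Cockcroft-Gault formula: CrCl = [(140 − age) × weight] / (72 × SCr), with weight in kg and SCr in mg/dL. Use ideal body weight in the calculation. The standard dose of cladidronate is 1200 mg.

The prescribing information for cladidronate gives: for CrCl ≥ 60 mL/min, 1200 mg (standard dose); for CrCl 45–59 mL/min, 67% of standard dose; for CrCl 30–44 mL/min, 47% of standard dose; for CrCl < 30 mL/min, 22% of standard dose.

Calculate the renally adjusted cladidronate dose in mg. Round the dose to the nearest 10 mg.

560 mg

CrCl = (140 − 82) × 67.3 / (72 × 1.5) = 3903.4 / 108.00 ≈ 36.1 mL/min
CrCl ≈ 36 mL/min → bracket 30–44 mL/min.
47% of 1200 mg = 564 mg → 560 mg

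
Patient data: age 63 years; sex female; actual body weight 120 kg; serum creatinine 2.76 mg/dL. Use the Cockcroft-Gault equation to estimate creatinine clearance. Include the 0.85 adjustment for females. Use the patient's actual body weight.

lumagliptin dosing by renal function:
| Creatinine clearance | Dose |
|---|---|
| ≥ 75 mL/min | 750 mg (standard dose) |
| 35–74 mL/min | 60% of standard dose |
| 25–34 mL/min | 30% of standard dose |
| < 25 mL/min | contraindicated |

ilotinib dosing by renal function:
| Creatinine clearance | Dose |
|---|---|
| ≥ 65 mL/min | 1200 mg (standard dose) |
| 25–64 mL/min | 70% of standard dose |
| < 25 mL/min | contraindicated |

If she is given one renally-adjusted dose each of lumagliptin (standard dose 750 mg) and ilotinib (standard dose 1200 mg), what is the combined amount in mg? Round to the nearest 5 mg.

CrCl = (140 − 63) × 120 / (72 × 2.76) × 0.85 = 9240.0 / 198.72 × 0.85 ≈ 39.5 mL/min
CrCl ≈ 40 mL/min.
lumagliptin: 35–74 mL/min → 60% of 750 mg = 450 mg.
ilotinib: 25–64 mL/min → 70% of 1200 mg = 840 mg.
Total = 450 + 840 = 1290 mg.

1290 mg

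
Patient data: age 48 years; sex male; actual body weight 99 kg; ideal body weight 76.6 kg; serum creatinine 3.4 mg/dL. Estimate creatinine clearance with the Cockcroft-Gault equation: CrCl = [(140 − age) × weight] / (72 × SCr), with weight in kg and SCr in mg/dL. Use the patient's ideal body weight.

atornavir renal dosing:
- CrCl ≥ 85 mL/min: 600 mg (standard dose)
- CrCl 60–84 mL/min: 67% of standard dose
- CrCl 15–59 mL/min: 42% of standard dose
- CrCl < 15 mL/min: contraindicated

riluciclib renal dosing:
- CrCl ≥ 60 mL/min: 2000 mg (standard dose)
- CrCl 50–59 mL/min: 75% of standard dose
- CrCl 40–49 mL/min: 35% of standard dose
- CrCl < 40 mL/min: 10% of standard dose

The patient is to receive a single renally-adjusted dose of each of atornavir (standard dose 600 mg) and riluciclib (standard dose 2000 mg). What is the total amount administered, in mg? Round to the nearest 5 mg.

450 mg

CrCl = (140 − 48) × 76.6 / (72 × 3.4) = 7047.2 / 244.80 ≈ 28.8 mL/min
CrCl ≈ 29 mL/min.
atornavir: 15–59 mL/min → 42% of 600 mg = 252 mg.
riluciclib: < 40 mL/min → 10% of 2000 mg = 200 mg.
Total = 252 + 200 = 452 mg.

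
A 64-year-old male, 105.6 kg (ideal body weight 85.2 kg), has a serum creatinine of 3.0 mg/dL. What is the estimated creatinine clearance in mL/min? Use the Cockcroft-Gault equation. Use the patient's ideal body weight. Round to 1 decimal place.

CrCl = (140 − 64) × 85.2 / (72 × 3) = 6475.2 / 216.00 ≈ 30.0 mL/min

30.0 mL/min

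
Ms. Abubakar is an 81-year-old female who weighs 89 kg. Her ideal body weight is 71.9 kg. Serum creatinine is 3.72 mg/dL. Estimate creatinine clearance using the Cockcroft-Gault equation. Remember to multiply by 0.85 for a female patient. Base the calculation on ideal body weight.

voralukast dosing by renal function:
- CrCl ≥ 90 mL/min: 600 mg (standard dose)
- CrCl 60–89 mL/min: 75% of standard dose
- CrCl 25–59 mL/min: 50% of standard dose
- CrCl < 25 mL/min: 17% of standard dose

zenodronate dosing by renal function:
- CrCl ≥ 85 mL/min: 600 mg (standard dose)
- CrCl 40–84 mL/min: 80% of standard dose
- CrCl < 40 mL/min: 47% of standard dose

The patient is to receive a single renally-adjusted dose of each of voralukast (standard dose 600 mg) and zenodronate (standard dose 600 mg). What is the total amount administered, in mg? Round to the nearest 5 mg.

CrCl = (140 − 81) × 71.9 / (72 × 3.72) × 0.85 = 4242.1 / 267.84 × 0.85 ≈ 13.5 mL/min
CrCl ≈ 13 mL/min.
voralukast: < 25 mL/min → 17% of 600 mg = 102 mg.
zenodronate: < 40 mL/min → 47% of 600 mg = 282 mg.
Total = 102 + 282 = 384 mg.

385 mg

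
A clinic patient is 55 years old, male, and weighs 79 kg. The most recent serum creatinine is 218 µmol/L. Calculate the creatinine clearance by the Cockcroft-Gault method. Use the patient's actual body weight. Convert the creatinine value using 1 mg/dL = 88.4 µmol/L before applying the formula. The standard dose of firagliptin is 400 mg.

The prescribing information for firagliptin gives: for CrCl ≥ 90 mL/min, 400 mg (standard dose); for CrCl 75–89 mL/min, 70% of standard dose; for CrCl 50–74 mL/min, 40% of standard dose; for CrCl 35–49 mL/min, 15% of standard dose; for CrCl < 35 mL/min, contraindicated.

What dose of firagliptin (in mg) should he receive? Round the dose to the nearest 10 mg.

SCr = 218 / 88.4 = 2.466 mg/dL
CrCl = (140 − 55) × 79 / (72 × 2.466) = 6715.0 / 177.55 ≈ 37.8 mL/min
CrCl ≈ 38 mL/min → bracket 35–49 mL/min.
15% of 400 mg = 60 mg

60 mg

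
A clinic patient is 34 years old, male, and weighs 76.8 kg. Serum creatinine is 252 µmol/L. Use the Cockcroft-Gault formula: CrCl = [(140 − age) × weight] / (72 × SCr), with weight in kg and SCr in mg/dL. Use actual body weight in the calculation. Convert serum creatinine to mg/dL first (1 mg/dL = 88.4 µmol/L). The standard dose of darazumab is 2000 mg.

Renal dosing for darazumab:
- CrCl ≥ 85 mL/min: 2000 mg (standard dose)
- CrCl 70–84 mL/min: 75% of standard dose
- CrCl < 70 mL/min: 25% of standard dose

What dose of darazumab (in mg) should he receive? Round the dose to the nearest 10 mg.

SCr = 252 / 88.4 = 2.851 mg/dL
CrCl = (140 − 34) × 76.8 / (72 × 2.851) = 8140.8 / 205.27 ≈ 39.7 mL/min
CrCl ≈ 40 mL/min → bracket < 70 mL/min.
25% of 2000 mg = 500 mg

500 mg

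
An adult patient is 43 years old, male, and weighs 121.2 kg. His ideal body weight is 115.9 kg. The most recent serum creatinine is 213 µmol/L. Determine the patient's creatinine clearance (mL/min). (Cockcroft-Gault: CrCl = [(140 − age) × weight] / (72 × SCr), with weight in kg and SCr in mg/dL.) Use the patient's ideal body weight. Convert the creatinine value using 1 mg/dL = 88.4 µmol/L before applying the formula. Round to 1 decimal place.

SCr = 213 / 88.4 = 2.41 mg/dL
CrCl = (140 − 43) × 115.9 / (72 × 2.41) = 11242.3 / 173.52 ≈ 64.8 mL/min

64.8 mL/min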